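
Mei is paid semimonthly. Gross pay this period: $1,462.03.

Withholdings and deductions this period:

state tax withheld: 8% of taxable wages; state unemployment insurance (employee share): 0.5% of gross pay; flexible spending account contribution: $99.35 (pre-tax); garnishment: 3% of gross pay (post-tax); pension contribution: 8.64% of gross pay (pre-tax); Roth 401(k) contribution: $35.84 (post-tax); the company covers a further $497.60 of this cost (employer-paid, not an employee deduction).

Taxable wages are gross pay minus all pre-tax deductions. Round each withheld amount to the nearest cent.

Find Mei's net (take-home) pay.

Pension contribution: $1,462.03 × 0.0864 = $126.32
Flexible spending account contribution: $99.35
Pre-tax total = $126.32 + $99.35 = $225.67
Taxable wages = $1,462.03 − $225.67 = $1,236.36
State tax withheld: $1,236.36 × 0.08 = $98.91
State unemployment insurance (employee share): $1,462.03 × 0.005 = $7.31
Roth 401(k) contribution: $35.84
Garnishment: $1,462.03 × 0.03 = $43.86
(Employer's $497.60 toward Roth 401(k) contribution is not withheld from the employee.)
Total deductions = $126.32 + $99.35 + $98.91 + $7.31 + $35.84 + $43.86 = $411.59
Net pay = $1,462.03 − $411.59 = $1,050.44

$1,050.44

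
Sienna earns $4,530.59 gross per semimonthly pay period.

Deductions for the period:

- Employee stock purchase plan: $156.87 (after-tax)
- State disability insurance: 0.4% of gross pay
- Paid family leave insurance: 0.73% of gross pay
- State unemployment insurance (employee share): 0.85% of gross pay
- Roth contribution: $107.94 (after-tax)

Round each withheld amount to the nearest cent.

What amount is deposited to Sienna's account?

State disability insurance: $4,530.59 × 0.004 = $18.12
State unemployment insurance (employee share): $4,530.59 × 0.0085 = $38.51
Paid family leave insurance: $4,530.59 × 0.0073 = $33.07
Roth contribution: $107.94
Employee stock purchase plan: $156.87
Total deductions = $18.12 + $38.51 + $33.07 + $107.94 + $156.87 = $354.51
Net pay = $4,530.59 − $354.51 = $4,176.08

$4,176.08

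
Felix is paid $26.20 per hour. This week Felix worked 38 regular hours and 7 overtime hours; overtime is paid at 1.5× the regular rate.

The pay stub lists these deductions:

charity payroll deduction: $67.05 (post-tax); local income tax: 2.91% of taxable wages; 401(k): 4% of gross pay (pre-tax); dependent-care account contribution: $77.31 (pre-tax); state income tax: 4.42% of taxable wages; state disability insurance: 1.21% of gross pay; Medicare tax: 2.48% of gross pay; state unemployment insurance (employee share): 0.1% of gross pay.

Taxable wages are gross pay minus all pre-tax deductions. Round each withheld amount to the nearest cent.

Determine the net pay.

$943.60

Regular pay: 38 × $26.20 = $995.60
Overtime pay: 7 × $26.20 × 1.5 = $275.10
Gross pay = $995.60 + $275.10 = $1,270.70
401(k): $1,270.70 × 0.04 = $50.83
Dependent-care account contribution: $77.31
Pre-tax total = $50.83 + $77.31 = $128.14
Taxable wages = $1,270.70 − $128.14 = $1,142.56
State income tax: $1,142.56 × 0.0442 = $50.50
Local income tax: $1,142.56 × 0.0291 = $33.25
State unemployment insurance (employee share): $1,270.70 × 0.001 = $1.27
State disability insurance: $1,270.70 × 0.0121 = $15.38
Medicare tax: $1,270.70 × 0.0248 = $31.51
Charity payroll deduction: $67.05
Total deductions = $50.83 + $77.31 + $50.50 + $33.25 + $1.27 + $15.38 + $31.51 + $67.05 = $327.10
Net pay = $1,270.70 − $327.10 = $943.60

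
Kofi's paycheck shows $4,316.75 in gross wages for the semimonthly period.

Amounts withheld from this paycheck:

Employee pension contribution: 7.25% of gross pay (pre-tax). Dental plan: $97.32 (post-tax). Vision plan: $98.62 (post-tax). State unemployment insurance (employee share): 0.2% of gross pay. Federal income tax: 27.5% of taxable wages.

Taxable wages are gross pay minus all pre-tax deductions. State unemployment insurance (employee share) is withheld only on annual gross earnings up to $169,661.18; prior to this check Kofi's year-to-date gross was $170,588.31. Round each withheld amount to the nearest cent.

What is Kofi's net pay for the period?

$2,706.81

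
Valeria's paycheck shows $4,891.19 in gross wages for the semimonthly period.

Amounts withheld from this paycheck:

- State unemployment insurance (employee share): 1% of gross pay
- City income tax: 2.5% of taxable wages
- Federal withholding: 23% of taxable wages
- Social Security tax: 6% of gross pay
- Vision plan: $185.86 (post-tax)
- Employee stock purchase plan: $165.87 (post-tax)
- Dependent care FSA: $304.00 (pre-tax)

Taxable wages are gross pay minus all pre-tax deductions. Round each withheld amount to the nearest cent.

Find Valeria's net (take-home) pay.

$2,723.35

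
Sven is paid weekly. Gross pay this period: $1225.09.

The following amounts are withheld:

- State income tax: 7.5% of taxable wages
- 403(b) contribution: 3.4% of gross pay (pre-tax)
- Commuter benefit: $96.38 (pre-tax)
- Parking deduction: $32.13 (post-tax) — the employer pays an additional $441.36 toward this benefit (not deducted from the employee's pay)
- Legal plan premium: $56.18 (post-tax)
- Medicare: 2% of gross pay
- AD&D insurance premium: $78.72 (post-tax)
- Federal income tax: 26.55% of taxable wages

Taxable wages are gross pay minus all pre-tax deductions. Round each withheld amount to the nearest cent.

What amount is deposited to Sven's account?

$525.39

Commuter benefit: $96.38
403(b) contribution: $1225.09 × 0.034 = $41.65
Pre-tax total = $96.38 + $41.65 = $138.03
Taxable wages = $1225.09 − $138.03 = $1087.06
Federal income tax: $1087.06 × 0.2655 = $288.61
State income tax: $1087.06 × 0.075 = $81.53
Medicare: $1225.09 × 0.02 = $24.50
Legal plan premium: $56.18
Parking deduction: $32.13
AD&D insurance premium: $78.72
(Employer's $441.36 toward parking deduction is not withheld from the employee.)
Total deductions = $96.38 + $41.65 + $288.61 + $81.53 + $24.50 + $56.18 + $32.13 + $78.72 = $699.70
Net pay = $1225.09 − $699.70 = $525.39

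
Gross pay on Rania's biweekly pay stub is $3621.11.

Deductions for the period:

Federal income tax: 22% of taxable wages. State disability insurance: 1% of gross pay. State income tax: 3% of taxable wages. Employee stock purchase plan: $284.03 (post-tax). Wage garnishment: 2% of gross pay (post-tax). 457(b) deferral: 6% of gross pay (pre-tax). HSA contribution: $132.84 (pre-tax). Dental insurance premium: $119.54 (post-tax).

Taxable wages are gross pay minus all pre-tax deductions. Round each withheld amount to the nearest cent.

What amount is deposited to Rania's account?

HSA contribution: $132.84
457(b) deferral: $3621.11 × 0.06 = $217.27
Pre-tax total = $132.84 + $217.27 = $350.11
Taxable wages = $3621.11 − $350.11 = $3271.00
Federal income tax: $3271.00 × 0.22 = $719.62
State income tax: $3271.00 × 0.03 = $98.13
State disability insurance: $3621.11 × 0.01 = $36.21
Employee stock purchase plan: $284.03
Wage garnishment: $3621.11 × 0.02 = $72.42
Dental insurance premium: $119.54
Total deductions = $132.84 + $217.27 + $719.62 + $98.13 + $36.21 + $284.03 + $72.42 + $119.54 = $1680.06
Net pay = $3621.11 − $1680.06 = $1941.05

$1941.05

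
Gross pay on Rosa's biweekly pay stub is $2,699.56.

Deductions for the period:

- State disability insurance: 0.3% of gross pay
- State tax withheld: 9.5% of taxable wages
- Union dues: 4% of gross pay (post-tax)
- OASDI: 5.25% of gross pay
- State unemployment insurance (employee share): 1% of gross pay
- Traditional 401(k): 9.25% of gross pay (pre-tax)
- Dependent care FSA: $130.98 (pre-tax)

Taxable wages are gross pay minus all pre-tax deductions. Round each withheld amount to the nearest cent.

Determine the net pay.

$1,813.77

Traditional 401(k): $2,699.56 × 0.0925 = $249.71
Dependent care FSA: $130.98
Pre-tax total = $249.71 + $130.98 = $380.69
Taxable wages = $2,699.56 − $380.69 = $2,318.87
State tax withheld: $2,318.87 × 0.095 = $220.29
OASDI: $2,699.56 × 0.0525 = $141.73
State disability insurance: $2,699.56 × 0.003 = $8.10
State unemployment insurance (employee share): $2,699.56 × 0.01 = $27.00
Union dues: $2,699.56 × 0.04 = $107.98
Total deductions = $249.71 + $130.98 + $220.29 + $141.73 + $8.10 + $27.00 + $107.98 = $885.79
Net pay = $2,699.56 − $885.79 = $1,813.77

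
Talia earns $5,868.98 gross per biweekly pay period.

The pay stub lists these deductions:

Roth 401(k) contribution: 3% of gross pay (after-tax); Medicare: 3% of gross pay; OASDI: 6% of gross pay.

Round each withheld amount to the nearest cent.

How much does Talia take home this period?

Medicare: $5,868.98 × 0.03 = $176.07
OASDI: $5,868.98 × 0.06 = $352.14
Roth 401(k) contribution: $5,868.98 × 0.03 = $176.07
Total deductions = $176.07 + $352.14 + $176.07 = $704.28
Net pay = $5,868.98 − $704.28 = $5,164.70

$5,164.70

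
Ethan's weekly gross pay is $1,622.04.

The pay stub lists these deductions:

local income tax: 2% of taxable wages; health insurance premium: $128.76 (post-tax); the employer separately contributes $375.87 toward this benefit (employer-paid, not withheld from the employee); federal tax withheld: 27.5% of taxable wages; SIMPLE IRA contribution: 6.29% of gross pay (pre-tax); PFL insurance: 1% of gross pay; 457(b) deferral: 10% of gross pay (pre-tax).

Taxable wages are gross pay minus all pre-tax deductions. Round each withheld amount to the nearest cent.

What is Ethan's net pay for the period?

$812.27

457(b) deferral: $1,622.04 × 0.1 = $162.20
SIMPLE IRA contribution: $1,622.04 × 0.0629 = $102.03
Pre-tax total = $162.20 + $102.03 = $264.23
Taxable wages = $1,622.04 − $264.23 = $1,357.81
Federal tax withheld: $1,357.81 × 0.275 = $373.40
Local income tax: $1,357.81 × 0.02 = $27.16
PFL insurance: $1,622.04 × 0.01 = $16.22
Health insurance premium: $128.76
(Employer's $375.87 toward health insurance premium is not withheld from the employee.)
Total deductions = $162.20 + $102.03 + $373.40 + $27.16 + $16.22 + $128.76 = $809.77
Net pay = $1,622.04 − $809.77 = $812.27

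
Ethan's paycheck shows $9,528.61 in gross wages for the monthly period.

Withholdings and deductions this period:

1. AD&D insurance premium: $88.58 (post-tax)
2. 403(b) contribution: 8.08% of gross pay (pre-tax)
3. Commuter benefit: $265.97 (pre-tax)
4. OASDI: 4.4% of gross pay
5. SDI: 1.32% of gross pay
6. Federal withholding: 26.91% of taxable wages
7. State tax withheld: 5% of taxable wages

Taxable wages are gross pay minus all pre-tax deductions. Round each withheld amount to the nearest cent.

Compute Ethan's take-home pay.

$5,149.08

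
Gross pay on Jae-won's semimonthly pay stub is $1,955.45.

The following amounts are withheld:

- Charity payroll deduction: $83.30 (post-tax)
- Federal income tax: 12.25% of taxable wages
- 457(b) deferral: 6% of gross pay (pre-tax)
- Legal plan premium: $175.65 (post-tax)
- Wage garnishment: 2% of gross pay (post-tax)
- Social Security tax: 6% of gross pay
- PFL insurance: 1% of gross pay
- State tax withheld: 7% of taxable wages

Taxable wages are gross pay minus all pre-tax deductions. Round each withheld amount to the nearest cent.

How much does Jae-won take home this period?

457(b) deferral: $1,955.45 × 0.06 = $117.33
Taxable wages = $1,955.45 − $117.33 = $1,838.12
State tax withheld: $1,838.12 × 0.07 = $128.67
Federal income tax: $1,838.12 × 0.1225 = $225.17
Social Security tax: $1,955.45 × 0.06 = $117.33
PFL insurance: $1,955.45 × 0.01 = $19.55
Charity payroll deduction: $83.30
Wage garnishment: $1,955.45 × 0.02 = $39.11
Legal plan premium: $175.65
Total deductions = $117.33 + $128.67 + $225.17 + $117.33 + $19.55 + $83.30 + $39.11 + $175.65 = $906.11
Net pay = $1,955.45 − $906.11 = $1,049.34

$1,049.34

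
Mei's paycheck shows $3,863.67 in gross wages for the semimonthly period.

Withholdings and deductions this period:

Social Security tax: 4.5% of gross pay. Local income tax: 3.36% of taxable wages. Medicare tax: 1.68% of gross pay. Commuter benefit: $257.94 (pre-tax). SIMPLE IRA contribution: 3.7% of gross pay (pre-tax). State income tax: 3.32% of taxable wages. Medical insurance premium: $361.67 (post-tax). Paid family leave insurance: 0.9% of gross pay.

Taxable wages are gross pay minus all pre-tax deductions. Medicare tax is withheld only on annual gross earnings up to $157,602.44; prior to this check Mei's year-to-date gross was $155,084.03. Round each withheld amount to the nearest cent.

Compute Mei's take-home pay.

SIMPLE IRA contribution: $3,863.67 × 0.037 = $142.96
Commuter benefit: $257.94
Pre-tax total = $142.96 + $257.94 = $400.90
Taxable wages = $3,863.67 − $400.90 = $3,462.77
Local income tax: $3,462.77 × 0.0336 = $116.35
State income tax: $3,462.77 × 0.0332 = $114.96
Paid family leave insurance: $3,863.67 × 0.009 = $34.77
Social Security tax: $3,863.67 × 0.045 = $173.87
Medicare tax: only $157,602.44 − $155,084.03 = $2,518.41 of this check is subject → $2,518.41 × 0.0168 = $42.31
Medical insurance premium: $361.67
Total deductions = $142.96 + $257.94 + $116.35 + $114.96 + $34.77 + $173.87 + $42.31 + $361.67 = $1,244.83
Net pay = $3,863.67 − $1,244.83 = $2,618.84

$2,618.84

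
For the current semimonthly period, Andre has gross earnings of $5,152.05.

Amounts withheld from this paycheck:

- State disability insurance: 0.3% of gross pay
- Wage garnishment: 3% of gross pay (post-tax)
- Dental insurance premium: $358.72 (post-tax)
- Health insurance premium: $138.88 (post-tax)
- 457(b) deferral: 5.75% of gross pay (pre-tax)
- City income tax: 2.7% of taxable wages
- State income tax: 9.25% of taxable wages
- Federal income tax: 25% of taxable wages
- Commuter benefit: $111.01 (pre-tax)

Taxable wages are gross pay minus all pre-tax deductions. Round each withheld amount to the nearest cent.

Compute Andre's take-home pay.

$2,323.98

457(b) deferral: $5,152.05 × 0.0575 = $296.24
Commuter benefit: $111.01
Pre-tax total = $296.24 + $111.01 = $407.25
Taxable wages = $5,152.05 − $407.25 = $4,744.80
City income tax: $4,744.80 × 0.027 = $128.11
State income tax: $4,744.80 × 0.0925 = $438.89
Federal income tax: $4,744.80 × 0.25 = $1,186.20
State disability insurance: $5,152.05 × 0.003 = $15.46
Health insurance premium: $138.88
Wage garnishment: $5,152.05 × 0.03 = $154.56
Dental insurance premium: $358.72
Total deductions = $296.24 + $111.01 + $128.11 + $438.89 + $1,186.20 + $15.46 + $138.88 + $154.56 + $358.72 = $2,828.07
Net pay = $5,152.05 − $2,828.07 = $2,323.98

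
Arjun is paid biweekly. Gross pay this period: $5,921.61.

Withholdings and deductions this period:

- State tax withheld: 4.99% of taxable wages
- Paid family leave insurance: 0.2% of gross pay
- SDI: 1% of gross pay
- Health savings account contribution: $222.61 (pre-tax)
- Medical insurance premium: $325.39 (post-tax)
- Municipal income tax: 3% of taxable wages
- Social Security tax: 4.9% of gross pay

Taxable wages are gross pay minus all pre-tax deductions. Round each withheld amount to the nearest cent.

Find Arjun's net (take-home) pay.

$4,557.04

Health savings account contribution: $222.61
Taxable wages = $5,921.61 − $222.61 = $5,699.00
Municipal income tax: $5,699.00 × 0.03 = $170.97
State tax withheld: $5,699.00 × 0.0499 = $284.38
Social Security tax: $5,921.61 × 0.049 = $290.16
Paid family leave insurance: $5,921.61 × 0.002 = $11.84
SDI: $5,921.61 × 0.01 = $59.22
Medical insurance premium: $325.39
Total deductions = $222.61 + $170.97 + $284.38 + $290.16 + $11.84 + $59.22 + $325.39 = $1,364.57
Net pay = $5,921.61 − $1,364.57 = $4,557.04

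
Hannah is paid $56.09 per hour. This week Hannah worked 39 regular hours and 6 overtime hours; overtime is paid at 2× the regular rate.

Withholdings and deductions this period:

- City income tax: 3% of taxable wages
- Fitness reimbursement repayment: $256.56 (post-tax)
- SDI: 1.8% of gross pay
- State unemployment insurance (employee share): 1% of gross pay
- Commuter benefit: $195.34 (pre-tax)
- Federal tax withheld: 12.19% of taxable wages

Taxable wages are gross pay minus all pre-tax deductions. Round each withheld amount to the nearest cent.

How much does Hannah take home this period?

Regular pay: 39 × $56.09 = $2,187.51
Overtime pay: 6 × $56.09 × 2 = $673.08
Gross pay = $2,187.51 + $673.08 = $2,860.59
Commuter benefit: $195.34
Taxable wages = $2,860.59 − $195.34 = $2,665.25
Federal tax withheld: $2,665.25 × 0.1219 = $324.89
City income tax: $2,665.25 × 0.03 = $79.96
SDI: $2,860.59 × 0.018 = $51.49
State unemployment insurance (employee share): $2,860.59 × 0.01 = $28.61
Fitness reimbursement repayment: $256.56
Total deductions = $195.34 + $324.89 + $79.96 + $51.49 + $28.61 + $256.56 = $936.85
Net pay = $2,860.59 − $936.85 = $1,923.74

$1,923.74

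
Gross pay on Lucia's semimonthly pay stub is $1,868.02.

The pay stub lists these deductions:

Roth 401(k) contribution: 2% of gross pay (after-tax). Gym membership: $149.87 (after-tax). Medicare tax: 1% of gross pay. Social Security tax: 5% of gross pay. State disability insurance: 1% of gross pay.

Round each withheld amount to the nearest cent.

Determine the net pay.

$1,550.03

State disability insurance: $1,868.02 × 0.01 = $18.68
Medicare tax: $1,868.02 × 0.01 = $18.68
Social Security tax: $1,868.02 × 0.05 = $93.40
Gym membership: $149.87
Roth 401(k) contribution: $1,868.02 × 0.02 = $37.36
Total deductions = $18.68 + $18.68 + $93.40 + $149.87 + $37.36 = $317.99
Net pay = $1,868.02 − $317.99 = $1,550.03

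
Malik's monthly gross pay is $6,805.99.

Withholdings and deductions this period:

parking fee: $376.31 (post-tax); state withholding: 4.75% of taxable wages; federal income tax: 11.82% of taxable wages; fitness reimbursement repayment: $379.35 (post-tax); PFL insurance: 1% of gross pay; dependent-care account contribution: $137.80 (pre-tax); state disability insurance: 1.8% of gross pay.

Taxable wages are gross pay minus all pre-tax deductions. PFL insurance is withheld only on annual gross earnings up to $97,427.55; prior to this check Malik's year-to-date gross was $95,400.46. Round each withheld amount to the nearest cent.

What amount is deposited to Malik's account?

Dependent-care account contribution: $137.80
Taxable wages = $6,805.99 − $137.80 = $6,668.19
State withholding: $6,668.19 × 0.0475 = $316.74
Federal income tax: $6,668.19 × 0.1182 = $788.18
State disability insurance: $6,805.99 × 0.018 = $122.51
PFL insurance: only $97,427.55 − $95,400.46 = $2,027.09 of this check is subject → $2,027.09 × 0.01 = $20.27
Parking fee: $376.31
Fitness reimbursement repayment: $379.35
Total deductions = $137.80 + $316.74 + $788.18 + $122.51 + $20.27 + $376.31 + $379.35 = $2,141.16
Net pay = $6,805.99 − $2,141.16 = $4,664.83

$4,664.83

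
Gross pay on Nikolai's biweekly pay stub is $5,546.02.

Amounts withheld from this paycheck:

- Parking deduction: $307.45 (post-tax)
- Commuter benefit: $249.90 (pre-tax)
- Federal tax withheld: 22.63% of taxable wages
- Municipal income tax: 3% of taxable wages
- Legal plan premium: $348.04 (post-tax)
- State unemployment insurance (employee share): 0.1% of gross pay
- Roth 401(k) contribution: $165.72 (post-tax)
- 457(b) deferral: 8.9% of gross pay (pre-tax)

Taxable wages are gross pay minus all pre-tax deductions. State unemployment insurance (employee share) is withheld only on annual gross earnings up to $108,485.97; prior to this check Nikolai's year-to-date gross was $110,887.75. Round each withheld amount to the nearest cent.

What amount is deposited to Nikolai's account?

$2,750.42

Commuter benefit: $249.90
457(b) deferral: $5,546.02 × 0.089 = $493.60
Pre-tax total = $249.90 + $493.60 = $743.50
Taxable wages = $5,546.02 − $743.50 = $4,802.52
Municipal income tax: $4,802.52 × 0.03 = $144.08
Federal tax withheld: $4,802.52 × 0.2263 = $1,086.81
State unemployment insurance (employee share): annual cap $108,485.97 already reached (YTD $110,887.75), so $0.00
Roth 401(k) contribution: $165.72
Parking deduction: $307.45
Legal plan premium: $348.04
Total deductions = $249.90 + $493.60 + $144.08 + $1,086.81 + $0.00 + $165.72 + $307.45 + $348.04 = $2,795.60
Net pay = $5,546.02 − $2,795.60 = $2,750.42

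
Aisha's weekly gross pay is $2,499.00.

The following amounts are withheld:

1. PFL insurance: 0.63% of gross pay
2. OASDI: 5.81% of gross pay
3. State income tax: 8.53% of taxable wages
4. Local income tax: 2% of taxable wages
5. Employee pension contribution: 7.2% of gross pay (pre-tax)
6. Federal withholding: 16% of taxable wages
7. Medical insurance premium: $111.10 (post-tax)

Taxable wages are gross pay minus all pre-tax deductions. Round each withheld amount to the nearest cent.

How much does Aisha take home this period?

$1,431.79

Employee pension contribution: $2,499.00 × 0.072 = $179.93
Taxable wages = $2,499.00 − $179.93 = $2,319.07
State income tax: $2,319.07 × 0.0853 = $197.82
Local income tax: $2,319.07 × 0.02 = $46.38
Federal withholding: $2,319.07 × 0.16 = $371.05
OASDI: $2,499.00 × 0.0581 = $145.19
PFL insurance: $2,499.00 × 0.0063 = $15.74
Medical insurance premium: $111.10
Total deductions = $179.93 + $197.82 + $46.38 + $371.05 + $145.19 + $15.74 + $111.10 = $1,067.21
Net pay = $2,499.00 − $1,067.21 = $1,431.79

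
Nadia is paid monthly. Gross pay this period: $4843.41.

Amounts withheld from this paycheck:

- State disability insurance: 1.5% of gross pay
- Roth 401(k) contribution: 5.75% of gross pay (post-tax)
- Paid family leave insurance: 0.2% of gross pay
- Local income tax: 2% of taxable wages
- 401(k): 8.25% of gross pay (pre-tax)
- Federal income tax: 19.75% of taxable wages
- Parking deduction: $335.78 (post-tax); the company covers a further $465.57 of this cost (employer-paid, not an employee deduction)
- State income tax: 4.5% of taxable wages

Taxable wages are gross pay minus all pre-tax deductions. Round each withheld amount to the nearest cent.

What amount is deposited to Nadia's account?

$2580.70

401(k): $4843.41 × 0.0825 = $399.58
Taxable wages = $4843.41 − $399.58 = $4443.83
Federal income tax: $4443.83 × 0.1975 = $877.66
Local income tax: $4443.83 × 0.02 = $88.88
State income tax: $4443.83 × 0.045 = $199.97
Paid family leave insurance: $4843.41 × 0.002 = $9.69
State disability insurance: $4843.41 × 0.015 = $72.65
Roth 401(k) contribution: $4843.41 × 0.0575 = $278.50
Parking deduction: $335.78
(Employer's $465.57 toward parking deduction is not withheld from the employee.)
Total deductions = $399.58 + $877.66 + $88.88 + $199.97 + $9.69 + $72.65 + $278.50 + $335.78 = $2262.71
Net pay = $4843.41 − $2262.71 = $2580.70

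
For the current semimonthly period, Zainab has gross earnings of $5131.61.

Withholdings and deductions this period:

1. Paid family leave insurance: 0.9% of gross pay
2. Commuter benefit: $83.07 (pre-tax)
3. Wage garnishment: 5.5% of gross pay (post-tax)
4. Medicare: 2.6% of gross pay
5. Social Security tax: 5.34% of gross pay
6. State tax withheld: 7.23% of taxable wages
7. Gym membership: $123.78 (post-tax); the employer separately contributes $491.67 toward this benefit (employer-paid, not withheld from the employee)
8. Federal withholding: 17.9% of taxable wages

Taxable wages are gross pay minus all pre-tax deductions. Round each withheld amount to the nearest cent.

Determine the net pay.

Commuter benefit: $83.07
Taxable wages = $5131.61 − $83.07 = $5048.54
Federal withholding: $5048.54 × 0.179 = $903.69
State tax withheld: $5048.54 × 0.0723 = $365.01
Paid family leave insurance: $5131.61 × 0.009 = $46.18
Social Security tax: $5131.61 × 0.0534 = $274.03
Medicare: $5131.61 × 0.026 = $133.42
Gym membership: $123.78
Wage garnishment: $5131.61 × 0.055 = $282.24
(Employer's $491.67 toward gym membership is not withheld from the employee.)
Total deductions = $83.07 + $903.69 + $365.01 + $46.18 + $274.03 + $133.42 + $123.78 + $282.24 = $2211.42
Net pay = $5131.61 − $2211.42 = $2920.19

$2920.19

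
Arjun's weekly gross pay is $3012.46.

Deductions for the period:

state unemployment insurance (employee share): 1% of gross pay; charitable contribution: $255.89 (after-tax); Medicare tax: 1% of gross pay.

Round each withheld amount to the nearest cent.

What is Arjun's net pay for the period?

State unemployment insurance (employee share): $3012.46 × 0.01 = $30.12
Medicare tax: $3012.46 × 0.01 = $30.12
Charitable contribution: $255.89
Total deductions = $30.12 + $30.12 + $255.89 = $316.13
Net pay = $3012.46 − $316.13 = $2696.33

$2696.33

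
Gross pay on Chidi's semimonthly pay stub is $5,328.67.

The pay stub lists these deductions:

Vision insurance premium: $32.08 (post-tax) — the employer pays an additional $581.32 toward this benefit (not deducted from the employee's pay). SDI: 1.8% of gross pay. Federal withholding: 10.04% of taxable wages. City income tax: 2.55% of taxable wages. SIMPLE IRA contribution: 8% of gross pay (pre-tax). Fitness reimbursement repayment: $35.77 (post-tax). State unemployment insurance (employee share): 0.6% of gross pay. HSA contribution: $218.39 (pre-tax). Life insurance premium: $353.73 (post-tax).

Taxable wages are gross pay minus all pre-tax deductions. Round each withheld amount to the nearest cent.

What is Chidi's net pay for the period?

$3,544.81

HSA contribution: $218.39
SIMPLE IRA contribution: $5,328.67 × 0.08 = $426.29
Pre-tax total = $218.39 + $426.29 = $644.68
Taxable wages = $5,328.67 − $644.68 = $4,683.99
City income tax: $4,683.99 × 0.0255 = $119.44
Federal withholding: $4,683.99 × 0.1004 = $470.27
SDI: $5,328.67 × 0.018 = $95.92
State unemployment insurance (employee share): $5,328.67 × 0.006 = $31.97
Vision insurance premium: $32.08
Fitness reimbursement repayment: $35.77
Life insurance premium: $353.73
(Employer's $581.32 toward vision insurance premium is not withheld from the employee.)
Total deductions = $218.39 + $426.29 + $119.44 + $470.27 + $95.92 + $31.97 + $32.08 + $35.77 + $353.73 = $1,783.86
Net pay = $5,328.67 − $1,783.86 = $3,544.81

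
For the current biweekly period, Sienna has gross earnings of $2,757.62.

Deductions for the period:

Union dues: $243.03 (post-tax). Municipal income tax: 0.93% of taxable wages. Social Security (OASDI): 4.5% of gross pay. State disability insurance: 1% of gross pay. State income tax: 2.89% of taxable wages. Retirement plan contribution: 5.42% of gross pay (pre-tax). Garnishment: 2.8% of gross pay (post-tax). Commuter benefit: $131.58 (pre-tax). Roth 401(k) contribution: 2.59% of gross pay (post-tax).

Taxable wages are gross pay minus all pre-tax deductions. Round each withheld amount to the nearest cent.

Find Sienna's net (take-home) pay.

$1,838.65

Commuter benefit: $131.58
Retirement plan contribution: $2,757.62 × 0.0542 = $149.46
Pre-tax total = $131.58 + $149.46 = $281.04
Taxable wages = $2,757.62 − $281.04 = $2,476.58
Municipal income tax: $2,476.58 × 0.0093 = $23.03
State income tax: $2,476.58 × 0.0289 = $71.57
Social Security (OASDI): $2,757.62 × 0.045 = $124.09
State disability insurance: $2,757.62 × 0.01 = $27.58
Garnishment: $2,757.62 × 0.028 = $77.21
Union dues: $243.03
Roth 401(k) contribution: $2,757.62 × 0.0259 = $71.42
Total deductions = $131.58 + $149.46 + $23.03 + $71.57 + $124.09 + $27.58 + $77.21 + $243.03 + $71.42 = $918.97
Net pay = $2,757.62 − $918.97 = $1,838.65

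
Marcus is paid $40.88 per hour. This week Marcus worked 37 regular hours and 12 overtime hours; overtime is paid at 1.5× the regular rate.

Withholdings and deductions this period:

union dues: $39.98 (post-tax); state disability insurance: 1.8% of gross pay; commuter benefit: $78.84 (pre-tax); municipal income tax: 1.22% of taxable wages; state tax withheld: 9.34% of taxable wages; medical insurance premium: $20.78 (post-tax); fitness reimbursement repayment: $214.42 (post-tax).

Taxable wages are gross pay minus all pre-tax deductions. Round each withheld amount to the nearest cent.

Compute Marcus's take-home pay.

$1,624.80

Regular pay: 37 × $40.88 = $1,512.56
Overtime pay: 12 × $40.88 × 1.5 = $735.84
Gross pay = $1,512.56 + $735.84 = $2,248.40
Commuter benefit: $78.84
Taxable wages = $2,248.40 − $78.84 = $2,169.56
Municipal income tax: $2,169.56 × 0.0122 = $26.47
State tax withheld: $2,169.56 × 0.0934 = $202.64
State disability insurance: $2,248.40 × 0.018 = $40.47
Medical insurance premium: $20.78
Union dues: $39.98
Fitness reimbursement repayment: $214.42
Total deductions = $78.84 + $26.47 + $202.64 + $40.47 + $20.78 + $39.98 + $214.42 = $623.60
Net pay = $2,248.40 − $623.60 = $1,624.80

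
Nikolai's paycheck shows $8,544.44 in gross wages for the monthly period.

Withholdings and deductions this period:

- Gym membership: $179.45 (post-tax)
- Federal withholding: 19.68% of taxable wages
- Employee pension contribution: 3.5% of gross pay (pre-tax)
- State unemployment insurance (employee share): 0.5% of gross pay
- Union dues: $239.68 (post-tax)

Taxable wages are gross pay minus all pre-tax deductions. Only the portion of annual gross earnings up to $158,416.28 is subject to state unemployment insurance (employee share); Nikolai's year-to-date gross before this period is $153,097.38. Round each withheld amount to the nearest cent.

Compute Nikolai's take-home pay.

$6,176.97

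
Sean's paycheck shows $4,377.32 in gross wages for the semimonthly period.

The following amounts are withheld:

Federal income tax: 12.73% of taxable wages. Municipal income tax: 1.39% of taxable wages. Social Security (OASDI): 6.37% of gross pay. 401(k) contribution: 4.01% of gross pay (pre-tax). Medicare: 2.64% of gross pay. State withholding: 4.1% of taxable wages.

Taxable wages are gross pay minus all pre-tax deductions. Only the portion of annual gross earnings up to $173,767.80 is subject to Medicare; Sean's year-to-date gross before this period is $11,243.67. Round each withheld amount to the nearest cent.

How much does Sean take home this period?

$3,041.83

401(k) contribution: $4,377.32 × 0.0401 = $175.53
Taxable wages = $4,377.32 − $175.53 = $4,201.79
Municipal income tax: $4,201.79 × 0.0139 = $58.40
Federal income tax: $4,201.79 × 0.1273 = $534.89
State withholding: $4,201.79 × 0.041 = $172.27
Social Security (OASDI): $4,377.32 × 0.0637 = $278.84
Medicare: cap not yet reached, full $4,377.32 is subject → $4,377.32 × 0.0264 = $115.56
Total deductions = $175.53 + $58.40 + $534.89 + $172.27 + $278.84 + $115.56 = $1,335.49
Net pay = $4,377.32 − $1,335.49 = $3,041.83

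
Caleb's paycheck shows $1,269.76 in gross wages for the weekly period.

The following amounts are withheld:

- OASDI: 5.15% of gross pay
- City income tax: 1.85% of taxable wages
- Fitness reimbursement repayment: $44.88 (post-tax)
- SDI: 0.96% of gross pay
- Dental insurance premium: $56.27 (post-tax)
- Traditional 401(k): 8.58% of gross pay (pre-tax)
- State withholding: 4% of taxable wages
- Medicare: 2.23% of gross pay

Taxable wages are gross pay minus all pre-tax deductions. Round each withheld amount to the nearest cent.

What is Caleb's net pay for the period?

$885.86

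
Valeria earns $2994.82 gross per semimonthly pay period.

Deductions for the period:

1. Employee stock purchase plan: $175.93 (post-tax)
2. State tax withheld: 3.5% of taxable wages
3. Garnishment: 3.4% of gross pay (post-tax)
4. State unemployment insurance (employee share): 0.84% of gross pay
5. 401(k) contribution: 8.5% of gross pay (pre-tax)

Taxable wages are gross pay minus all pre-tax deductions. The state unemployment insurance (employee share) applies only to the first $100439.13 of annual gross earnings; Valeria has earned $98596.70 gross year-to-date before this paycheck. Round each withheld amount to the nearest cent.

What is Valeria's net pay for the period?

401(k) contribution: $2994.82 × 0.085 = $254.56
Taxable wages = $2994.82 − $254.56 = $2740.26
State tax withheld: $2740.26 × 0.035 = $95.91
State unemployment insurance (employee share): only $100439.13 − $98596.70 = $1842.43 of this check is subject → $1842.43 × 0.0084 = $15.48
Employee stock purchase plan: $175.93
Garnishment: $2994.82 × 0.034 = $101.82
Total deductions = $254.56 + $95.91 + $15.48 + $175.93 + $101.82 = $643.70
Net pay = $2994.82 − $643.70 = $2351.12

$2351.12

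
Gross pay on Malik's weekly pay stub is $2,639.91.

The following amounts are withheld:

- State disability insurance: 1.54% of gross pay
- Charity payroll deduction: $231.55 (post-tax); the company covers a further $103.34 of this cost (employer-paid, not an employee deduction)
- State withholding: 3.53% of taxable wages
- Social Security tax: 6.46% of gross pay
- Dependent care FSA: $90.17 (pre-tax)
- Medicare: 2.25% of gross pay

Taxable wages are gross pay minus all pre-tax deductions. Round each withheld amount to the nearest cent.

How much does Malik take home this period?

Dependent care FSA: $90.17
Taxable wages = $2,639.91 − $90.17 = $2,549.74
State withholding: $2,549.74 × 0.0353 = $90.01
Medicare: $2,639.91 × 0.0225 = $59.40
State disability insurance: $2,639.91 × 0.0154 = $40.65
Social Security tax: $2,639.91 × 0.0646 = $170.54
Charity payroll deduction: $231.55
(Employer's $103.34 toward charity payroll deduction is not withheld from the employee.)
Total deductions = $90.17 + $90.01 + $59.40 + $40.65 + $170.54 + $231.55 = $682.32
Net pay = $2,639.91 − $682.32 = $1,957.59

$1,957.59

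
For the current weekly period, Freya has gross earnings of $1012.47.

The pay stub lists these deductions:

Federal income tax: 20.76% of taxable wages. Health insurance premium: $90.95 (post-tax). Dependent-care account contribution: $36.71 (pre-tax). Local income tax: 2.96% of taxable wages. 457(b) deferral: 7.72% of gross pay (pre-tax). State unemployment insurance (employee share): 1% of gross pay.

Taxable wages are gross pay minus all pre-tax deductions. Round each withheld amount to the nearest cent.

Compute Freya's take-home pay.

$583.62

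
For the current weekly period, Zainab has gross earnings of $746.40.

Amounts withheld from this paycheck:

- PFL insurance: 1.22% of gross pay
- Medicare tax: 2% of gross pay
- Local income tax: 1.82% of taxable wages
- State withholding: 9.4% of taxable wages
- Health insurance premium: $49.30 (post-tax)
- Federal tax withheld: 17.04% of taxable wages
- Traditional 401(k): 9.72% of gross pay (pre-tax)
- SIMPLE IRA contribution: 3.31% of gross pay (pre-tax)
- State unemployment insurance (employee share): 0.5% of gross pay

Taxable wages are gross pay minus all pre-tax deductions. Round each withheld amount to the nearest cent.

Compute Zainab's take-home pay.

SIMPLE IRA contribution: $746.40 × 0.0331 = $24.71
Traditional 401(k): $746.40 × 0.0972 = $72.55
Pre-tax total = $24.71 + $72.55 = $97.26
Taxable wages = $746.40 − $97.26 = $649.14
Local income tax: $649.14 × 0.0182 = $11.81
State withholding: $649.14 × 0.094 = $61.02
Federal tax withheld: $649.14 × 0.1704 = $110.61
State unemployment insurance (employee share): $746.40 × 0.005 = $3.73
PFL insurance: $746.40 × 0.0122 = $9.11
Medicare tax: $746.40 × 0.02 = $14.93
Health insurance premium: $49.30
Total deductions = $24.71 + $72.55 + $11.81 + $61.02 + $110.61 + $3.73 + $9.11 + $14.93 + $49.30 = $357.77
Net pay = $746.40 − $357.77 = $388.63

$388.63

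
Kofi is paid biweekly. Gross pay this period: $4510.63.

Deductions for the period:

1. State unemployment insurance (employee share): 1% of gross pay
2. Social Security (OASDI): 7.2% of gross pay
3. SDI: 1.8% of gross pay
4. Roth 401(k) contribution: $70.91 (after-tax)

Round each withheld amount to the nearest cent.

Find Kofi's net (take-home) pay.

Social Security (OASDI): $4510.63 × 0.072 = $324.77
State unemployment insurance (employee share): $4510.63 × 0.01 = $45.11
SDI: $4510.63 × 0.018 = $81.19
Roth 401(k) contribution: $70.91
Total deductions = $324.77 + $45.11 + $81.19 + $70.91 = $521.98
Net pay = $4510.63 − $521.98 = $3988.65

$3988.65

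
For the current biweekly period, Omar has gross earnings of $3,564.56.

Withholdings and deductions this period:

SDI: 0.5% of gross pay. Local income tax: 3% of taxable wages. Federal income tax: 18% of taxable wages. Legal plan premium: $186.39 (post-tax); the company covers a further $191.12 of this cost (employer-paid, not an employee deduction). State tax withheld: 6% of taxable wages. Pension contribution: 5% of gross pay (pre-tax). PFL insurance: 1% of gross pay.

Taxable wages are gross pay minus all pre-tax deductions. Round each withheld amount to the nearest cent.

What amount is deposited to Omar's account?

Pension contribution: $3,564.56 × 0.05 = $178.23
Taxable wages = $3,564.56 − $178.23 = $3,386.33
Federal income tax: $3,386.33 × 0.18 = $609.54
State tax withheld: $3,386.33 × 0.06 = $203.18
Local income tax: $3,386.33 × 0.03 = $101.59
PFL insurance: $3,564.56 × 0.01 = $35.65
SDI: $3,564.56 × 0.005 = $17.82
Legal plan premium: $186.39
(Employer's $191.12 toward legal plan premium is not withheld from the employee.)
Total deductions = $178.23 + $609.54 + $203.18 + $101.59 + $35.65 + $17.82 + $186.39 = $1,332.40
Net pay = $3,564.56 − $1,332.40 = $2,232.16

$2,232.16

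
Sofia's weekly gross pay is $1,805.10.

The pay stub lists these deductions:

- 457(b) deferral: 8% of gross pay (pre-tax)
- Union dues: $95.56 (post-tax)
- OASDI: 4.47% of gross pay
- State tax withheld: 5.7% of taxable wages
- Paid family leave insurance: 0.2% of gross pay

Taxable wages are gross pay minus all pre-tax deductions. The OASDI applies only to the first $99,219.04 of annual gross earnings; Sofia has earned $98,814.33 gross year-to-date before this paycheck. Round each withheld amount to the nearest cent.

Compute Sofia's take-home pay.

$1,448.77

457(b) deferral: $1,805.10 × 0.08 = $144.41
Taxable wages = $1,805.10 − $144.41 = $1,660.69
State tax withheld: $1,660.69 × 0.057 = $94.66
OASDI: only $99,219.04 − $98,814.33 = $404.71 of this check is subject → $404.71 × 0.0447 = $18.09
Paid family leave insurance: $1,805.10 × 0.002 = $3.61
Union dues: $95.56
Total deductions = $144.41 + $94.66 + $18.09 + $3.61 + $95.56 = $356.33
Net pay = $1,805.10 − $356.33 = $1,448.77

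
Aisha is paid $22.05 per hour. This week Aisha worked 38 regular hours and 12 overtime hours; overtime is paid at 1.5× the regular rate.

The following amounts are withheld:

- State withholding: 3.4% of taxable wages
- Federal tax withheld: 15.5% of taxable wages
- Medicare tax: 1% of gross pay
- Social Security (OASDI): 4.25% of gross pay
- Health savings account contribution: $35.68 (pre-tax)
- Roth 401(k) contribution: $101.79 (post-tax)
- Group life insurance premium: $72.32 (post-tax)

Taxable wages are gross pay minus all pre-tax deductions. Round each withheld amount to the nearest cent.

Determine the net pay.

Regular pay: 38 × $22.05 = $837.90
Overtime pay: 12 × $22.05 × 1.5 = $396.90
Gross pay = $837.90 + $396.90 = $1,234.80
Health savings account contribution: $35.68
Taxable wages = $1,234.80 − $35.68 = $1,199.12
State withholding: $1,199.12 × 0.034 = $40.77
Federal tax withheld: $1,199.12 × 0.155 = $185.86
Social Security (OASDI): $1,234.80 × 0.0425 = $52.48
Medicare tax: $1,234.80 × 0.01 = $12.35
Group life insurance premium: $72.32
Roth 401(k) contribution: $101.79
Total deductions = $35.68 + $40.77 + $185.86 + $52.48 + $12.35 + $72.32 + $101.79 = $501.25
Net pay = $1,234.80 − $501.25 = $733.55

$733.55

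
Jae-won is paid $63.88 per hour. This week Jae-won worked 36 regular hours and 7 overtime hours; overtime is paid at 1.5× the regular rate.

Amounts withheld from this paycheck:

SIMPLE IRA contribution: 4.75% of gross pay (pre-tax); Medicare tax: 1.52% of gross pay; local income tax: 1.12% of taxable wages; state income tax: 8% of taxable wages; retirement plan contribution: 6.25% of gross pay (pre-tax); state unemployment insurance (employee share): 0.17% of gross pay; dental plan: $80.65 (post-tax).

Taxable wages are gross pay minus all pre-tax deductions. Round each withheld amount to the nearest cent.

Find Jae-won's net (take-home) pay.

Regular pay: 36 × $63.88 = $2,299.68
Overtime pay: 7 × $63.88 × 1.5 = $670.74
Gross pay = $2,299.68 + $670.74 = $2,970.42
Retirement plan contribution: $2,970.42 × 0.0625 = $185.65
SIMPLE IRA contribution: $2,970.42 × 0.0475 = $141.09
Pre-tax total = $185.65 + $141.09 = $326.74
Taxable wages = $2,970.42 − $326.74 = $2,643.68
State income tax: $2,643.68 × 0.08 = $211.49
Local income tax: $2,643.68 × 0.0112 = $29.61
Medicare tax: $2,970.42 × 0.0152 = $45.15
State unemployment insurance (employee share): $2,970.42 × 0.0017 = $5.05
Dental plan: $80.65
Total deductions = $185.65 + $141.09 + $211.49 + $29.61 + $45.15 + $5.05 + $80.65 = $698.69
Net pay = $2,970.42 − $698.69 = $2,271.73

$2,271.73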